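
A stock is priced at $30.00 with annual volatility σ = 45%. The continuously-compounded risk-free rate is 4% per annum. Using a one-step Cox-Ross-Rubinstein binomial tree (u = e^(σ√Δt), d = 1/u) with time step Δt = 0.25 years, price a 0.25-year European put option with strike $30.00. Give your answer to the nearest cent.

CRR parameters: u = e^(σ√Δt) = e^(0.45·√0.25) = 1.2523, d = 1/u = 0.7985
Per-period rate: rΔt = 0.04·0.25 = 0.01, so R = e^0.01 = 1.0101
Risk-neutral probability p = (e^0.01 − 0.7985)/(1.2523 − 0.7985) = 0.2115/0.4538 = 0.4661
Terminal stock prices: S_u = 37.57, S_d = 23.96
Terminal payoffs (K − S): max(-7.57, 0) = 0, max(6.045, 0) = 6.045
Node 0 (S = 30): V_0 = e^(−0.01)·[0.4661·0.0000 + 0.5339·6.0445] = 3.1949

$3.19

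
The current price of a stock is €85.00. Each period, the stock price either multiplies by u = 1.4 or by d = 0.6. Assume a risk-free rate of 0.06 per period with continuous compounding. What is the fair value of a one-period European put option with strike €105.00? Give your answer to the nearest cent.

Risk-neutral probability p = (e^0.06 − 0.6)/(1.4 − 0.6) = 0.4618/0.8000 = 0.5773
Terminal stock prices: S_u = 119, S_d = 51
Terminal payoffs (K − S): max(-14, 0) = 0, max(54, 0) = 54
Node 0 (S = 85): V_0 = e^(−0.06)·[0.5773·0.0000 + 0.4227·54.0000] = 21.4967

€21.50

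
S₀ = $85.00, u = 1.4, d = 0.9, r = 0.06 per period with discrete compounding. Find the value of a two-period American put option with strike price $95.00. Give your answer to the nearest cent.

Risk-neutral probability p = (1 + 0.06 − 0.9)/(1.4 − 0.9) = 0.1600/0.5000 = 0.3200
Terminal stock prices: S_uu = 166.6, S_ud = 107.1, S_dd = 68.85
Terminal payoffs (K − S): max(-71.6, 0) = 0, max(-12.1, 0) = 0, max(26.15, 0) = 26.15
Node u (S = 119): continuation = 1/1.06·[0.3200·0.0000 + 0.6800·0.0000] = 0.0000; exercise value = 0.0000 ≤ continuation, so V_u = 0.0000
Node d (S = 76.5): continuation = 1/1.06·[0.3200·0.0000 + 0.6800·26.1500] = 16.7755; exercise value = 18.5000 > continuation, so V_d = 18.5000 (exercise)
Node 0 (S = 85): continuation = 1/1.06·[0.3200·0.0000 + 0.6800·18.5000] = 11.8679; exercise value = 10.0000 ≤ continuation, so V_0 = 11.8679

$11.87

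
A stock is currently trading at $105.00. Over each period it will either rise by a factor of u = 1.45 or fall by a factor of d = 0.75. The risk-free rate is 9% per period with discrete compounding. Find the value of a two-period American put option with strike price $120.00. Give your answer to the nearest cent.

$20.68

Risk-neutral probability p = (1 + 0.09 − 0.75)/(1.45 − 0.75) = 0.3400/0.7000 = 0.4857
Terminal stock prices: S_uu = 220.8, S_ud = 114.2, S_dd = 59.06
Terminal payoffs (K − S): max(-100.8, 0) = 0, max(5.812, 0) = 5.812, max(60.94, 0) = 60.94
Node u (S = 152.2): continuation = 1/1.09·[0.4857·0.0000 + 0.5143·5.8125] = 2.7425; exercise value = 0.0000 ≤ continuation, so V_u = 2.7425
Node d (S = 78.75): continuation = 1/1.09·[0.4857·5.8125 + 0.5143·60.9375] = 31.3417; exercise value = 41.2500 > continuation, so V_d = 41.2500 (exercise)
Node 0 (S = 105): continuation = 1/1.09·[0.4857·2.7425 + 0.5143·41.2500] = 20.6847; exercise value = 15.0000 ≤ continuation, so V_0 = 20.6847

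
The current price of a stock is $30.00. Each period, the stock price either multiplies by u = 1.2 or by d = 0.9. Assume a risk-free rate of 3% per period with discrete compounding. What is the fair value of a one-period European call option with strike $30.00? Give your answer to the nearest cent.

Risk-neutral probability p = (1 + 0.03 − 0.9)/(1.2 − 0.9) = 0.1300/0.3000 = 0.4333
Terminal stock prices: S_u = 36, S_d = 27
Terminal payoffs (S − K): max(6, 0) = 6, max(-3, 0) = 0
Node 0 (S = 30): V_0 = 1/1.03·[0.4333·6.0000 + 0.5667·0.0000] = 2.5243

$2.52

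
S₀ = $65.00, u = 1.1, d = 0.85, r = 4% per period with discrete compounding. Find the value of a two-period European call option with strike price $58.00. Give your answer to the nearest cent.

$11.96

Risk-neutral probability p = (1 + 0.04 − 0.85)/(1.1 − 0.85) = 0.1900/0.2500 = 0.7600
Terminal stock prices: S_uu = 78.65, S_ud = 60.77, S_dd = 46.96
Terminal payoffs (S − K): max(20.65, 0) = 20.65, max(2.775, 0) = 2.775, max(-11.04, 0) = 0
Node u (S = 71.5): V_u = 1/1.04·[0.7600·20.6500 + 0.2400·2.7750] = 15.7308
Node d (S = 55.25): V_d = 1/1.04·[0.7600·2.7750 + 0.2400·0.0000] = 2.0279
Node 0 (S = 65): V_0 = 1/1.04·[0.7600·15.7308 + 0.2400·2.0279] = 11.9635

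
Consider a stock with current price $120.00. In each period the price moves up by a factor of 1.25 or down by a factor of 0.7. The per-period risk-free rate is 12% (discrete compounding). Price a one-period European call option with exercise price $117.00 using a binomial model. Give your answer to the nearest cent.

Risk-neutral probability p = (1 + 0.12 − 0.7)/(1.25 − 0.7) = 0.4200/0.5500 = 0.7636
Terminal stock prices: S_u = 150, S_d = 84
Terminal payoffs (S − K): max(33, 0) = 33, max(-33, 0) = 0
Node 0 (S = 120): V_0 = 1/1.12·[0.7636·33.0000 + 0.2364·0.0000] = 22.5000

$22.50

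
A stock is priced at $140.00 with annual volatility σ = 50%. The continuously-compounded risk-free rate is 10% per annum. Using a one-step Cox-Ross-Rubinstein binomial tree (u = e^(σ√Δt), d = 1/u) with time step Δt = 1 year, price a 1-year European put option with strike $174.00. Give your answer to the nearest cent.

CRR parameters: u = e^(σ√Δt) = e^(0.5·√1) = 1.6487, d = 1/u = 0.6065
Per-period rate: rΔt = 0.1·1 = 0.1, so R = e^0.1 = 1.1052
Risk-neutral probability p = (e^0.1 − 0.6065)/(1.6487 − 0.6065) = 0.4986/1.0422 = 0.4785
Terminal stock prices: S_u = 230.8, S_d = 84.91
Terminal payoffs (K − S): max(-56.82, 0) = 0, max(89.09, 0) = 89.09
Node 0 (S = 140): V_0 = e^(−0.1)·[0.4785·0.0000 + 0.5215·89.0857] = 42.0408

$42.04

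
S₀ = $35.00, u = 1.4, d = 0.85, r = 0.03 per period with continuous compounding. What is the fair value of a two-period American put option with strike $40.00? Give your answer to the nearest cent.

$6.68

Risk-neutral probability p = (e^0.03 − 0.85)/(1.4 − 0.85) = 0.1805/0.5500 = 0.3281
Terminal stock prices: S_uu = 68.6, S_ud = 41.65, S_dd = 25.29
Terminal payoffs (K − S): max(-28.6, 0) = 0, max(-1.65, 0) = 0, max(14.71, 0) = 14.71
Node u (S = 49): continuation = e^(−0.03)·[0.3281·0.0000 + 0.6719·0.0000] = 0.0000; exercise value = 0.0000 ≤ continuation, so V_u = 0.0000
Node d (S = 29.75): continuation = e^(−0.03)·[0.3281·0.0000 + 0.6719·14.7125] = 9.5932; exercise value = 10.2500 > continuation, so V_d = 10.2500 (exercise)
Node 0 (S = 35): continuation = e^(−0.03)·[0.3281·0.0000 + 0.6719·10.2500] = 6.6834; exercise value = 5.0000 ≤ continuation, so V_0 = 6.6834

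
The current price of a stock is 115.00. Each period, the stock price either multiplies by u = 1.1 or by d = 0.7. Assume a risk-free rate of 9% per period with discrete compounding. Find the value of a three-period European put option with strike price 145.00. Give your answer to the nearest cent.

Risk-neutral probability p = (1 + 0.09 − 0.7)/(1.1 − 0.7) = 0.3900/0.4000 = 0.9750
Terminal stock prices: S_uuu = 153.1, S_uud = 97.41, S_udd = 61.98, S_ddd = 39.44
Terminal payoffs (K − S): max(-8.065, 0) = 0, max(47.59, 0) = 47.59, max(83.02, 0) = 83.02, max(105.6, 0) = 105.6
Node uu (S = 139.2): V_uu = 1/1.09·[0.9750·0.0000 + 0.0250·47.5950] = 1.0916
Node ud (S = 88.55): V_ud = 1/1.09·[0.9750·47.5950 + 0.0250·83.0150] = 44.4775
Node dd (S = 56.35): V_dd = 1/1.09·[0.9750·83.0150 + 0.0250·105.5550] = 76.6775
Node u (S = 126.5): V_u = 1/1.09·[0.9750·1.0916 + 0.0250·44.4775] = 1.9966
Node d (S = 80.5): V_d = 1/1.09·[0.9750·44.4775 + 0.0250·76.6775] = 41.5436
Node 0 (S = 115): V_0 = 1/1.09·[0.9750·1.9966 + 0.0250·41.5436] = 2.7388

2.74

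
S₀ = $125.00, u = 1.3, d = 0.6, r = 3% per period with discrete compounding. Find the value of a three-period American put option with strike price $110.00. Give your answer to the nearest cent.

$17.73

Risk-neutral probability p = (1 + 0.03 − 0.6)/(1.3 − 0.6) = 0.4300/0.7000 = 0.6143
Terminal stock prices: S_uuu = 274.6, S_uud = 126.8, S_udd = 58.5, S_ddd = 27
Terminal payoffs (K − S): max(-164.6, 0) = 0, max(-16.75, 0) = 0, max(51.5, 0) = 51.5, max(83, 0) = 83
Node uu (S = 211.3): continuation = 1/1.03·[0.6143·0.0000 + 0.3857·0.0000] = 0.0000; exercise value = 0.0000 ≤ continuation, so V_uu = 0.0000
Node ud (S = 97.5): continuation = 1/1.03·[0.6143·0.0000 + 0.3857·51.5000] = 19.2857; exercise value = 12.5000 ≤ continuation, so V_ud = 19.2857
Node dd (S = 45): continuation = 1/1.03·[0.6143·51.5000 + 0.3857·83.0000] = 61.7961; exercise value = 65.0000 > continuation, so V_dd = 65.0000 (exercise)
Node u (S = 162.5): continuation = 1/1.03·[0.6143·0.0000 + 0.3857·19.2857] = 7.2221; exercise value = 0.0000 ≤ continuation, so V_u = 7.2221
Node d (S = 75): continuation = 1/1.03·[0.6143·19.2857 + 0.3857·65.0000] = 35.8431; exercise value = 35.0000 ≤ continuation, so V_d = 35.8431
Node 0 (S = 125): continuation = 1/1.03·[0.6143·7.2221 + 0.3857·35.8431] = 17.7297; exercise value = 0.0000 ≤ continuation, so V_0 = 17.7297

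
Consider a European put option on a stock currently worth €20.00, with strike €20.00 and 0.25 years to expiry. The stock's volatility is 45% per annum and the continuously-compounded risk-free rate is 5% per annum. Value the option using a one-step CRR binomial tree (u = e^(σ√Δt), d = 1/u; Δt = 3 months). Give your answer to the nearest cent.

CRR parameters: u = e^(σ√Δt) = e^(0.45·√0.25) = 1.2523, d = 1/u = 0.7985
Per-period rate: rΔt = 0.05·0.25 = 0.0125, so R = e^0.0125 = 1.0126
Risk-neutral probability p = (e^0.0125 − 0.7985)/(1.2523 − 0.7985) = 0.2141/0.4538 = 0.4717
Terminal stock prices: S_u = 25.05, S_d = 15.97
Terminal payoffs (K − S): max(-5.046, 0) = 0, max(4.03, 0) = 4.03
Node 0 (S = 20): V_0 = e^(−0.0125)·[0.4717·0.0000 + 0.5283·4.0297] = 2.1024

€2.10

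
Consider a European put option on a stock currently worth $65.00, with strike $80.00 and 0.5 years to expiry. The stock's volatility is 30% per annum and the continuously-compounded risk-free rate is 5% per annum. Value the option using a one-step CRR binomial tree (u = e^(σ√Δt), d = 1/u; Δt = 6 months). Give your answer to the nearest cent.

CRR parameters: u = e^(σ√Δt) = e^(0.3·√0.5) = 1.2363, d = 1/u = 0.8089
Per-period rate: rΔt = 0.05·0.5 = 0.025, so R = e^0.025 = 1.0253
Risk-neutral probability p = (e^0.025 − 0.8089)/(1.2363 − 0.8089) = 0.2165/0.4275 = 0.5064
Terminal stock prices: S_u = 80.36, S_d = 52.58
Terminal payoffs (K − S): max(-0.3602, 0) = 0, max(27.42, 0) = 27.42
Node 0 (S = 65): V_0 = e^(−0.025)·[0.5064·0.0000 + 0.4936·27.4242] = 13.2027

$13.20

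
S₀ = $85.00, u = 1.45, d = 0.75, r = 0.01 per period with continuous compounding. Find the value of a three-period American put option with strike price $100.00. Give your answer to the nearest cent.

$28.94

Risk-neutral probability p = (e^0.01 − 0.75)/(1.45 − 0.75) = 0.2601/0.7000 = 0.3715
Terminal stock prices: S_uuu = 259.1, S_uud = 134, S_udd = 69.33, S_ddd = 35.86
Terminal payoffs (K − S): max(-159.1, 0) = 0, max(-34.03, 0) = 0, max(30.67, 0) = 30.67, max(64.14, 0) = 64.14
Node uu (S = 178.7): continuation = e^(−0.01)·[0.3715·0.0000 + 0.6285·0.0000] = 0.0000; exercise value = 0.0000 ≤ continuation, so V_uu = 0.0000
Node ud (S = 92.44): continuation = e^(−0.01)·[0.3715·0.0000 + 0.6285·30.6719] = 19.0855; exercise value = 7.5625 ≤ continuation, so V_ud = 19.0855
Node dd (S = 47.81): continuation = e^(−0.01)·[0.3715·30.6719 + 0.6285·64.1406] = 51.1925; exercise value = 52.1875 > continuation, so V_dd = 52.1875 (exercise)
Node u (S = 123.2): continuation = e^(−0.01)·[0.3715·0.0000 + 0.6285·19.0855] = 11.8758; exercise value = 0.0000 ≤ continuation, so V_u = 11.8758
Node d (S = 63.75): continuation = e^(−0.01)·[0.3715·19.0855 + 0.6285·52.1875] = 39.4932; exercise value = 36.2500 ≤ continuation, so V_d = 39.4932
Node 0 (S = 85): continuation = e^(−0.01)·[0.3715·11.8758 + 0.6285·39.4932] = 28.9425; exercise value = 15.0000 ≤ continuation, so V_0 = 28.9425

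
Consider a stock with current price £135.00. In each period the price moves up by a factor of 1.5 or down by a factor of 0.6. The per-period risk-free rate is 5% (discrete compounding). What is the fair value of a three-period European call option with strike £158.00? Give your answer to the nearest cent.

Risk-neutral probability p = (1 + 0.05 − 0.6)/(1.5 − 0.6) = 0.4500/0.9000 = 0.5000
Terminal stock prices: S_uuu = 455.6, S_uud = 182.2, S_udd = 72.9, S_ddd = 29.16
Terminal payoffs (S − K): max(297.6, 0) = 297.6, max(24.25, 0) = 24.25, max(-85.1, 0) = 0, max(-128.8, 0) = 0
Node uu (S = 303.8): V_uu = 1/1.05·[0.5000·297.6250 + 0.5000·24.2500] = 153.2738
Node ud (S = 121.5): V_ud = 1/1.05·[0.5000·24.2500 + 0.5000·0.0000] = 11.5476
Node dd (S = 48.6): V_dd = 1/1.05·[0.5000·0.0000 + 0.5000·0.0000] = 0.0000
Node u (S = 202.5): V_u = 1/1.05·[0.5000·153.2738 + 0.5000·11.5476] = 78.4864
Node d (S = 81): V_d = 1/1.05·[0.5000·11.5476 + 0.5000·0.0000] = 5.4989
Node 0 (S = 135): V_0 = 1/1.05·[0.5000·78.4864 + 0.5000·5.4989] = 39.9930

£39.99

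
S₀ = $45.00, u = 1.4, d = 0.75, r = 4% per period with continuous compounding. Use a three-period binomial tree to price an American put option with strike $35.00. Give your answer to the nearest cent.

$2.73

Risk-neutral probability p = (e^0.04 − 0.75)/(1.4 − 0.75) = 0.2908/0.6500 = 0.4474
Terminal stock prices: S_uuu = 123.5, S_uud = 66.15, S_udd = 35.44, S_ddd = 18.98
Terminal payoffs (K − S): max(-88.48, 0) = 0, max(-31.15, 0) = 0, max(-0.4375, 0) = 0, max(16.02, 0) = 16.02
Node uu (S = 88.2): continuation = e^(−0.04)·[0.4474·0.0000 + 0.5526·0.0000] = 0.0000; exercise value = 0.0000 ≤ continuation, so V_uu = 0.0000
Node ud (S = 47.25): continuation = e^(−0.04)·[0.4474·0.0000 + 0.5526·0.0000] = 0.0000; exercise value = 0.0000 ≤ continuation, so V_ud = 0.0000
Node dd (S = 25.31): continuation = e^(−0.04)·[0.4474·0.0000 + 0.5526·16.0156] = 8.5032; exercise value = 9.6875 > continuation, so V_dd = 9.6875 (exercise)
Node u (S = 63): continuation = e^(−0.04)·[0.4474·0.0000 + 0.5526·0.0000] = 0.0000; exercise value = 0.0000 ≤ continuation, so V_u = 0.0000
Node d (S = 33.75): continuation = e^(−0.04)·[0.4474·0.0000 + 0.5526·9.6875] = 5.1434; exercise value = 1.2500 ≤ continuation, so V_d = 5.1434
Node 0 (S = 45): continuation = e^(−0.04)·[0.4474·0.0000 + 0.5526·5.1434] = 2.7308; exercise value = 0.0000 ≤ continuation, so V_0 = 2.7308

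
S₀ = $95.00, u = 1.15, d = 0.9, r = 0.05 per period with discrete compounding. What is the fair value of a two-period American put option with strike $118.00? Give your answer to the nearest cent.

Risk-neutral probability p = (1 + 0.05 − 0.9)/(1.15 − 0.9) = 0.1500/0.2500 = 0.6000
Terminal stock prices: S_uu = 125.6, S_ud = 98.32, S_dd = 76.95
Terminal payoffs (K − S): max(-7.637, 0) = 0, max(19.68, 0) = 19.68, max(41.05, 0) = 41.05
Node u (S = 109.2): continuation = 1/1.05·[0.6000·0.0000 + 0.4000·19.6750] = 7.4952; exercise value = 8.7500 > continuation, so V_u = 8.7500 (exercise)
Node d (S = 85.5): continuation = 1/1.05·[0.6000·19.6750 + 0.4000·41.0500] = 26.8810; exercise value = 32.5000 > continuation, so V_d = 32.5000 (exercise)
Node 0 (S = 95): continuation = 1/1.05·[0.6000·8.7500 + 0.4000·32.5000] = 17.3810; exercise value = 23.0000 > continuation, so V_0 = 23.0000 (exercise)

$23.00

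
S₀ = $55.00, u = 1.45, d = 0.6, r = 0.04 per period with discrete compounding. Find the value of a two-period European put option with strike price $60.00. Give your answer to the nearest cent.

$14.26

Risk-neutral probability p = (1 + 0.04 − 0.6)/(1.45 − 0.6) = 0.4400/0.8500 = 0.5176
Terminal stock prices: S_uu = 115.6, S_ud = 47.85, S_dd = 19.8
Terminal payoffs (K − S): max(-55.64, 0) = 0, max(12.15, 0) = 12.15, max(40.2, 0) = 40.2
Node u (S = 79.75): V_u = 1/1.04·[0.5176·0.0000 + 0.4824·12.1500] = 5.6352
Node d (S = 33): V_d = 1/1.04·[0.5176·12.1500 + 0.4824·40.2000] = 24.6923
Node 0 (S = 55): V_0 = 1/1.04·[0.5176·5.6352 + 0.4824·24.6923] = 14.2572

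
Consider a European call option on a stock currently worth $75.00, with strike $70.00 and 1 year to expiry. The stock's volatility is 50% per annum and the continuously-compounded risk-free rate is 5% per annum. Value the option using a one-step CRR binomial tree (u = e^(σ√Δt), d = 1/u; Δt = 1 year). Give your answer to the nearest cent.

$21.78

CRR parameters: u = e^(σ√Δt) = e^(0.5·√1) = 1.6487, d = 1/u = 0.6065
Per-period rate: rΔt = 0.05·1 = 0.05, so R = e^0.05 = 1.0513
Risk-neutral probability p = (e^0.05 − 0.6065)/(1.6487 − 0.6065) = 0.4447/1.0422 = 0.4267
Terminal stock prices: S_u = 123.7, S_d = 45.49
Terminal payoffs (S − K): max(53.65, 0) = 53.65, max(-24.51, 0) = 0
Node 0 (S = 75): V_0 = e^(−0.05)·[0.4267·53.6541 + 0.5733·0.0000] = 21.7795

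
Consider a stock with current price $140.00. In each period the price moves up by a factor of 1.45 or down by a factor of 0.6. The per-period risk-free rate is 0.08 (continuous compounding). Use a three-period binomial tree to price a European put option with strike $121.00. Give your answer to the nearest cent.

$17.70

Risk-neutral probability p = (e^0.08 − 0.6)/(1.45 − 0.6) = 0.4833/0.8500 = 0.5686
Terminal stock prices: S_uuu = 426.8, S_uud = 176.6, S_udd = 73.08, S_ddd = 30.24
Terminal payoffs (K − S): max(-305.8, 0) = 0, max(-55.61, 0) = 0, max(47.92, 0) = 47.92, max(90.76, 0) = 90.76
Node uu (S = 294.4): V_uu = e^(−0.08)·[0.5686·0.0000 + 0.4314·0.0000] = 0.0000
Node ud (S = 121.8): V_ud = e^(−0.08)·[0.5686·0.0000 + 0.4314·47.9200] = 19.0845
Node dd (S = 50.4): V_dd = e^(−0.08)·[0.5686·47.9200 + 0.4314·90.7600] = 61.2971
Node u (S = 203): V_u = e^(−0.08)·[0.5686·0.0000 + 0.4314·19.0845] = 7.6005
Node d (S = 84): V_d = e^(−0.08)·[0.5686·19.0845 + 0.4314·61.2971] = 34.4287
Node 0 (S = 140): V_0 = e^(−0.08)·[0.5686·7.6005 + 0.4314·34.4287] = 17.7007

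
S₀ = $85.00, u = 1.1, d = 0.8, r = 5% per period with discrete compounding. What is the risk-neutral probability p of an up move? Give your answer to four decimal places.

Risk-neutral probability p = (1 + 0.05 − 0.8)/(1.1 − 0.8) = 0.2500/0.3000 = 0.8333

p = 0.8333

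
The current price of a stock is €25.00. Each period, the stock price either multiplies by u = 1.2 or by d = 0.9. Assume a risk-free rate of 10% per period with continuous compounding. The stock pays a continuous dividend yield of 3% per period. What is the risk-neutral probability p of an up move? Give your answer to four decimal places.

p = 0.5750

Per-period risk-free factor R = e^0.1 = 1.1052; dividend-adjusted growth = e^(0.1−0.03) = 1.0725.
Risk-neutral probability p = (1.0725 − 0.9)/(1.2 − 0.9) = 0.1725/0.3000 = 0.5750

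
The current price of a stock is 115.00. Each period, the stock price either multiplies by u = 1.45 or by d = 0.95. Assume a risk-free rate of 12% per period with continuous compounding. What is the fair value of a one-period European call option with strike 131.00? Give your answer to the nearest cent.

11.26

Risk-neutral probability p = (e^0.12 − 0.95)/(1.45 − 0.95) = 0.1775/0.5000 = 0.3550
Terminal stock prices: S_u = 166.8, S_d = 109.2
Terminal payoffs (S − K): max(35.75, 0) = 35.75, max(-21.75, 0) = 0
Node 0 (S = 115): V_0 = e^(−0.12)·[0.3550·35.7500 + 0.6450·0.0000] = 11.2559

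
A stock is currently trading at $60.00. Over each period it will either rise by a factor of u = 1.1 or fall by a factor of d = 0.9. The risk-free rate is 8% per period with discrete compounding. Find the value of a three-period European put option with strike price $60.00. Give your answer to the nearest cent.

$0.15

Risk-neutral probability p = (1 + 0.08 − 0.9)/(1.1 − 0.9) = 0.1800/0.2000 = 0.9000
Terminal stock prices: S_uuu = 79.86, S_uud = 65.34, S_udd = 53.46, S_ddd = 43.74
Terminal payoffs (K − S): max(-19.86, 0) = 0, max(-5.34, 0) = 0, max(6.54, 0) = 6.54, max(16.26, 0) = 16.26
Node uu (S = 72.6): V_uu = 1/1.08·[0.9000·0.0000 + 0.1000·0.0000] = 0.0000
Node ud (S = 59.4): V_ud = 1/1.08·[0.9000·0.0000 + 0.1000·6.5400] = 0.6056
Node dd (S = 48.6): V_dd = 1/1.08·[0.9000·6.5400 + 0.1000·16.2600] = 6.9556
Node u (S = 66): V_u = 1/1.08·[0.9000·0.0000 + 0.1000·0.6056] = 0.0561
Node d (S = 54): V_d = 1/1.08·[0.9000·0.6056 + 0.1000·6.9556] = 1.1487
Node 0 (S = 60): V_0 = 1/1.08·[0.9000·0.0561 + 0.1000·1.1487] = 0.1531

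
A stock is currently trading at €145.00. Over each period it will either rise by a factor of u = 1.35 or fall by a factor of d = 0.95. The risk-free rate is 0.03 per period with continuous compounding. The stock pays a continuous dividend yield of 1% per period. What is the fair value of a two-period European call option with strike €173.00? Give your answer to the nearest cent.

€6.18

Per-period risk-free factor R = e^0.03 = 1.0305; dividend-adjusted growth = e^(0.03−0.01) = 1.0202.
Risk-neutral probability p = (1.0202 − 0.95)/(1.35 − 0.95) = 0.0702/0.4000 = 0.1755
Terminal stock prices: S_uu = 264.3, S_ud = 186, S_dd = 130.9
Terminal payoffs (S − K): max(91.26, 0) = 91.26, max(12.96, 0) = 12.96, max(-42.14, 0) = 0
Node u (S = 195.8): V_u = e^(−0.03)·[0.1755·91.2625 + 0.8245·12.9625] = 25.9152
Node d (S = 137.8): V_d = e^(−0.03)·[0.1755·12.9625 + 0.8245·0.0000] = 2.2077
Node 0 (S = 145): V_0 = e^(−0.03)·[0.1755·25.9152 + 0.8245·2.2077] = 6.1802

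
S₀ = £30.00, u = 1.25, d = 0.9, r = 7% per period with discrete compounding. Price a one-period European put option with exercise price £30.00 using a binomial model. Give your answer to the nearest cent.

Risk-neutral probability p = (1 + 0.07 − 0.9)/(1.25 − 0.9) = 0.1700/0.3500 = 0.4857
Terminal stock prices: S_u = 37.5, S_d = 27
Terminal payoffs (K − S): max(-7.5, 0) = 0, max(3, 0) = 3
Node 0 (S = 30): V_0 = 1/1.07·[0.4857·0.0000 + 0.5143·3.0000] = 1.4419

£1.44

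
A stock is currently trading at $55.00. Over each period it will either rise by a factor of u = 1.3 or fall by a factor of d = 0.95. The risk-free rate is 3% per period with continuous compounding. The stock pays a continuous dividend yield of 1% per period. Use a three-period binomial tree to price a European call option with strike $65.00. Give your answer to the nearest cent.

$2.47

Per-period risk-free factor R = e^0.03 = 1.0305; dividend-adjusted growth = e^(0.03−0.01) = 1.0202.
Risk-neutral probability p = (1.0202 − 0.95)/(1.3 − 0.95) = 0.0702/0.3500 = 0.2006
Terminal stock prices: S_uuu = 120.8, S_uud = 88.3, S_udd = 64.53, S_ddd = 47.16
Terminal payoffs (S − K): max(55.84, 0) = 55.84, max(23.3, 0) = 23.3, max(-0.4712, 0) = 0, max(-17.84, 0) = 0
Node uu (S = 92.95): V_uu = e^(−0.03)·[0.2006·55.8350 + 0.7994·23.3025] = 28.9462
Node ud (S = 67.92): V_ud = e^(−0.03)·[0.2006·23.3025 + 0.7994·0.0000] = 4.5358
Node dd (S = 49.64): V_dd = e^(−0.03)·[0.2006·0.0000 + 0.7994·0.0000] = 0.0000
Node u (S = 71.5): V_u = e^(−0.03)·[0.2006·28.9462 + 0.7994·4.5358] = 9.1531
Node d (S = 52.25): V_d = e^(−0.03)·[0.2006·4.5358 + 0.7994·0.0000] = 0.8829
Node 0 (S = 55): V_0 = e^(−0.03)·[0.2006·9.1531 + 0.7994·0.8829] = 2.4666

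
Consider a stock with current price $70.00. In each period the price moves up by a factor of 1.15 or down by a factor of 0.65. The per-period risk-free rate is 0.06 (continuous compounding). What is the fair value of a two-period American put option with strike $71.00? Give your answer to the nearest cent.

Risk-neutral probability p = (e^0.06 − 0.65)/(1.15 − 0.65) = 0.4118/0.5000 = 0.8237
Terminal stock prices: S_uu = 92.57, S_ud = 52.33, S_dd = 29.58
Terminal payoffs (K − S): max(-21.57, 0) = 0, max(18.67, 0) = 18.67, max(41.42, 0) = 41.42
Node u (S = 80.5): continuation = e^(−0.06)·[0.8237·0.0000 + 0.1763·18.6750] = 3.1011; exercise value = 0.0000 ≤ continuation, so V_u = 3.1011
Node d (S = 45.5): continuation = e^(−0.06)·[0.8237·18.6750 + 0.1763·41.4250] = 21.3653; exercise value = 25.5000 > continuation, so V_d = 25.5000 (exercise)
Node 0 (S = 70): continuation = e^(−0.06)·[0.8237·3.1011 + 0.1763·25.5000] = 6.6401; exercise value = 1.0000 ≤ continuation, so V_0 = 6.6401

$6.64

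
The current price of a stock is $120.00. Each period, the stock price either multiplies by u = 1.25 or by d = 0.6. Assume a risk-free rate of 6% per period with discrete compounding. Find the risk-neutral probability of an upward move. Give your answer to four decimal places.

p = 0.7077

Risk-neutral probability p = (1 + 0.06 − 0.6)/(1.25 − 0.6) = 0.4600/0.6500 = 0.7077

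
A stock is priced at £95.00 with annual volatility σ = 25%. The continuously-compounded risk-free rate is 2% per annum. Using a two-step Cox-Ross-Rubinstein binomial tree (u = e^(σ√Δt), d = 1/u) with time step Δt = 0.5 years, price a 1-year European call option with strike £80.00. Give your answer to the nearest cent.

£20.05

CRR parameters: u = e^(σ√Δt) = e^(0.25·√0.5) = 1.1934, d = 1/u = 0.8380
Per-period rate: rΔt = 0.02·0.5 = 0.01, so R = e^0.01 = 1.0101
Risk-neutral probability p = (e^0.01 − 0.8380)/(1.1934 − 0.8380) = 0.1721/0.3554 = 0.4842
Terminal stock prices: S_uu = 135.3, S_ud = 95, S_dd = 66.71
Terminal payoffs (S − K): max(55.29, 0) = 55.29, max(15, 0) = 15, max(-13.29, 0) = 0
Node u (S = 113.4): V_u = e^(−0.01)·[0.4842·55.2913 + 0.5158·15.0000] = 34.1656
Node d (S = 79.61): V_d = e^(−0.01)·[0.4842·15.0000 + 0.5158·0.0000] = 7.1907
Node 0 (S = 95): V_0 = e^(−0.01)·[0.4842·34.1656 + 0.5158·7.1907] = 20.0504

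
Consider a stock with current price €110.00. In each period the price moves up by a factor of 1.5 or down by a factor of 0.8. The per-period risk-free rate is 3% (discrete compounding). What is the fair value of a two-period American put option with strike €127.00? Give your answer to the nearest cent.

Risk-neutral probability p = (1 + 0.03 − 0.8)/(1.5 − 0.8) = 0.2300/0.7000 = 0.3286
Terminal stock prices: S_uu = 247.5, S_ud = 132, S_dd = 70.4
Terminal payoffs (K − S): max(-120.5, 0) = 0, max(-5, 0) = 0, max(56.6, 0) = 56.6
Node u (S = 165): continuation = 1/1.03·[0.3286·0.0000 + 0.6714·0.0000] = 0.0000; exercise value = 0.0000 ≤ continuation, so V_u = 0.0000
Node d (S = 88): continuation = 1/1.03·[0.3286·0.0000 + 0.6714·56.6000] = 36.8960; exercise value = 39.0000 > continuation, so V_d = 39.0000 (exercise)
Node 0 (S = 110): continuation = 1/1.03·[0.3286·0.0000 + 0.6714·39.0000] = 25.4230; exercise value = 17.0000 ≤ continuation, so V_0 = 25.4230

€25.42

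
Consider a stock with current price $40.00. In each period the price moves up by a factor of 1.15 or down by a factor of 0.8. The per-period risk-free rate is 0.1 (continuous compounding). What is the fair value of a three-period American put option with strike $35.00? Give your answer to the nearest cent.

Risk-neutral probability p = (e^0.1 − 0.8)/(1.15 − 0.8) = 0.3052/0.3500 = 0.8719
Terminal stock prices: S_uuu = 60.83, S_uud = 42.32, S_udd = 29.44, S_ddd = 20.48
Terminal payoffs (K − S): max(-25.83, 0) = 0, max(-7.32, 0) = 0, max(5.56, 0) = 5.56, max(14.52, 0) = 14.52
Node uu (S = 52.9): continuation = e^(−0.1)·[0.8719·0.0000 + 0.1281·0.0000] = 0.0000; exercise value = 0.0000 ≤ continuation, so V_uu = 0.0000
Node ud (S = 36.8): continuation = e^(−0.1)·[0.8719·0.0000 + 0.1281·5.5600] = 0.6444; exercise value = 0.0000 ≤ continuation, so V_ud = 0.6444
Node dd (S = 25.6): continuation = e^(−0.1)·[0.8719·5.5600 + 0.1281·14.5200] = 6.0693; exercise value = 9.4000 > continuation, so V_dd = 9.4000 (exercise)
Node u (S = 46): continuation = e^(−0.1)·[0.8719·0.0000 + 0.1281·0.6444] = 0.0747; exercise value = 0.0000 ≤ continuation, so V_u = 0.0747
Node d (S = 32): continuation = e^(−0.1)·[0.8719·0.6444 + 0.1281·9.4000] = 1.5978; exercise value = 3.0000 > continuation, so V_d = 3.0000 (exercise)
Node 0 (S = 40): continuation = e^(−0.1)·[0.8719·0.0747 + 0.1281·3.0000] = 0.4066; exercise value = 0.0000 ≤ continuation, so V_0 = 0.4066

$0.41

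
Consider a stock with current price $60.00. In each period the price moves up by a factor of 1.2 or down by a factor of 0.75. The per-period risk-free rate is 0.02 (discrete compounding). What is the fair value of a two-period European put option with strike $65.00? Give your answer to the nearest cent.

$9.88

Risk-neutral probability p = (1 + 0.02 − 0.75)/(1.2 − 0.75) = 0.2700/0.4500 = 0.6000
Terminal stock prices: S_uu = 86.4, S_ud = 54, S_dd = 33.75
Terminal payoffs (K − S): max(-21.4, 0) = 0, max(11, 0) = 11, max(31.25, 0) = 31.25
Node u (S = 72): V_u = 1/1.02·[0.6000·0.0000 + 0.4000·11.0000] = 4.3137
Node d (S = 45): V_d = 1/1.02·[0.6000·11.0000 + 0.4000·31.2500] = 18.7255
Node 0 (S = 60): V_0 = 1/1.02·[0.6000·4.3137 + 0.4000·18.7255] = 9.8808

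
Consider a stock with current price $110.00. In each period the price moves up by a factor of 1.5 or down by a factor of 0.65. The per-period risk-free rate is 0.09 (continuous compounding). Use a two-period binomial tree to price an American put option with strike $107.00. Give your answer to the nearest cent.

$15.49

Risk-neutral probability p = (e^0.09 − 0.65)/(1.5 − 0.65) = 0.4442/0.8500 = 0.5226
Terminal stock prices: S_uu = 247.5, S_ud = 107.2, S_dd = 46.48
Terminal payoffs (K − S): max(-140.5, 0) = 0, max(-0.25, 0) = 0, max(60.52, 0) = 60.52
Node u (S = 165): continuation = e^(−0.09)·[0.5226·0.0000 + 0.4774·0.0000] = 0.0000; exercise value = 0.0000 ≤ continuation, so V_u = 0.0000
Node d (S = 71.5): continuation = e^(−0.09)·[0.5226·0.0000 + 0.4774·60.5250] = 26.4100; exercise value = 35.5000 > continuation, so V_d = 35.5000 (exercise)
Node 0 (S = 110): continuation = e^(−0.09)·[0.5226·0.0000 + 0.4774·35.5000] = 15.4904; exercise value = 0.0000 ≤ continuation, so V_0 = 15.4904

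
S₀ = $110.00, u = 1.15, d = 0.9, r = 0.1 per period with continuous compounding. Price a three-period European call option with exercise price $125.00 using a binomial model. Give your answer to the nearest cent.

$18.91

Risk-neutral probability p = (e^0.1 − 0.9)/(1.15 − 0.9) = 0.2052/0.2500 = 0.8207
Terminal stock prices: S_uuu = 167.3, S_uud = 130.9, S_udd = 102.5, S_ddd = 80.19
Terminal payoffs (S − K): max(42.3, 0) = 42.3, max(5.927, 0) = 5.927, max(-22.54, 0) = 0, max(-44.81, 0) = 0
Node uu (S = 145.5): V_uu = e^(−0.1)·[0.8207·42.2962 + 0.1793·5.9275] = 32.3703
Node ud (S = 113.8): V_ud = e^(−0.1)·[0.8207·5.9275 + 0.1793·0.0000] = 4.4017
Node dd (S = 89.1): V_dd = e^(−0.1)·[0.8207·0.0000 + 0.1793·0.0000] = 0.0000
Node u (S = 126.5): V_u = e^(−0.1)·[0.8207·32.3703 + 0.1793·4.4017] = 24.7519
Node d (S = 99): V_d = e^(−0.1)·[0.8207·4.4017 + 0.1793·0.0000] = 3.2686
Node 0 (S = 110): V_0 = e^(−0.1)·[0.8207·24.7519 + 0.1793·3.2686] = 18.9107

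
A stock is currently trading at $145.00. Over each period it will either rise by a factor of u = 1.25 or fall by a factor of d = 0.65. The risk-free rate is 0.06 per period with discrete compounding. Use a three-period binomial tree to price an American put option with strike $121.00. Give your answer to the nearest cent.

Risk-neutral probability p = (1 + 0.06 − 0.65)/(1.25 − 0.65) = 0.4100/0.6000 = 0.6833
Terminal stock prices: S_uuu = 283.2, S_uud = 147.3, S_udd = 76.58, S_ddd = 39.82
Terminal payoffs (K − S): max(-162.2, 0) = 0, max(-26.27, 0) = 0, max(44.42, 0) = 44.42, max(81.18, 0) = 81.18
Node uu (S = 226.6): continuation = 1/1.06·[0.6833·0.0000 + 0.3167·0.0000] = 0.0000; exercise value = 0.0000 ≤ continuation, so V_uu = 0.0000
Node ud (S = 117.8): continuation = 1/1.06·[0.6833·0.0000 + 0.3167·44.4219] = 13.2707; exercise value = 3.1875 ≤ continuation, so V_ud = 13.2707
Node dd (S = 61.26): continuation = 1/1.06·[0.6833·44.4219 + 0.3167·81.1794] = 52.8884; exercise value = 59.7375 > continuation, so V_dd = 59.7375 (exercise)
Node u (S = 181.2): continuation = 1/1.06·[0.6833·0.0000 + 0.3167·13.2707] = 3.9645; exercise value = 0.0000 ≤ continuation, so V_u = 3.9645
Node d (S = 94.25): continuation = 1/1.06·[0.6833·13.2707 + 0.3167·59.7375] = 26.4011; exercise value = 26.7500 > continuation, so V_d = 26.7500 (exercise)
Node 0 (S = 145): continuation = 1/1.06·[0.6833·3.9645 + 0.3167·26.7500] = 10.5471; exercise value = 0.0000 ≤ continuation, so V_0 = 10.5471

$10.55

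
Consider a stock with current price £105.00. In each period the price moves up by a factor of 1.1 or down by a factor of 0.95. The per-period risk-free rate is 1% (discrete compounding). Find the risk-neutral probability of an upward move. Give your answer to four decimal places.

p = 0.4000

Risk-neutral probability p = (1 + 0.01 − 0.95)/(1.1 − 0.95) = 0.0600/0.1500 = 0.4000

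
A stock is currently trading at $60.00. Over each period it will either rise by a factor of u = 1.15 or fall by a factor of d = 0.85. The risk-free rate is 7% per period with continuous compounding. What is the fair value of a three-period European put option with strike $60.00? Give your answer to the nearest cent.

Risk-neutral probability p = (e^0.07 − 0.85)/(1.15 − 0.85) = 0.2225/0.3000 = 0.7417
Terminal stock prices: S_uuu = 91.25, S_uud = 67.45, S_udd = 49.85, S_ddd = 36.85
Terminal payoffs (K − S): max(-31.25, 0) = 0, max(-7.447, 0) = 0, max(10.15, 0) = 10.15, max(23.15, 0) = 23.15
Node uu (S = 79.35): V_uu = e^(−0.07)·[0.7417·0.0000 + 0.2583·0.0000] = 0.0000
Node ud (S = 58.65): V_ud = e^(−0.07)·[0.7417·0.0000 + 0.2583·10.1475] = 2.4440
Node dd (S = 43.35): V_dd = e^(−0.07)·[0.7417·10.1475 + 0.2583·23.1525] = 12.5936
Node u (S = 69): V_u = e^(−0.07)·[0.7417·0.0000 + 0.2583·2.4440] = 0.5886
Node d (S = 51): V_d = e^(−0.07)·[0.7417·2.4440 + 0.2583·12.5936] = 4.7232
Node 0 (S = 60): V_0 = e^(−0.07)·[0.7417·0.5886 + 0.2583·4.7232] = 1.5446

$1.54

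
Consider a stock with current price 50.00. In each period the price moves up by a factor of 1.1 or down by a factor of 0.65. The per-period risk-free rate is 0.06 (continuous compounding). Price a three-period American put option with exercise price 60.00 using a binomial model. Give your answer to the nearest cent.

10.00

Risk-neutral probability p = (e^0.06 − 0.65)/(1.1 − 0.65) = 0.4118/0.4500 = 0.9152
Terminal stock prices: S_uuu = 66.55, S_uud = 39.33, S_udd = 23.24, S_ddd = 13.73
Terminal payoffs (K − S): max(-6.55, 0) = 0, max(20.67, 0) = 20.67, max(36.76, 0) = 36.76, max(46.27, 0) = 46.27
Node uu (S = 60.5): continuation = e^(−0.06)·[0.9152·0.0000 + 0.0848·20.6750] = 1.6513; exercise value = 0.0000 ≤ continuation, so V_uu = 1.6513
Node ud (S = 35.75): continuation = e^(−0.06)·[0.9152·20.6750 + 0.0848·36.7625] = 20.7559; exercise value = 24.2500 > continuation, so V_ud = 24.2500 (exercise)
Node dd (S = 21.13): continuation = e^(−0.06)·[0.9152·36.7625 + 0.0848·46.2687] = 35.3809; exercise value = 38.8750 > continuation, so V_dd = 38.8750 (exercise)
Node u (S = 55): continuation = e^(−0.06)·[0.9152·1.6513 + 0.0848·24.2500] = 3.3601; exercise value = 5.0000 > continuation, so V_u = 5.0000 (exercise)
Node d (S = 32.5): continuation = e^(−0.06)·[0.9152·24.2500 + 0.0848·38.8750] = 24.0059; exercise value = 27.5000 > continuation, so V_d = 27.5000 (exercise)
Node 0 (S = 50): continuation = e^(−0.06)·[0.9152·5.0000 + 0.0848·27.5000] = 6.5059; exercise value = 10.0000 > continuation, so V_0 = 10.0000 (exercise)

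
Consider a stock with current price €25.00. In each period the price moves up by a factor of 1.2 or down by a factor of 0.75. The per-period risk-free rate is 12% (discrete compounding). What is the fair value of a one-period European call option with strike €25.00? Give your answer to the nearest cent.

€3.67

Risk-neutral probability p = (1 + 0.12 − 0.75)/(1.2 − 0.75) = 0.3700/0.4500 = 0.8222
Terminal stock prices: S_u = 30, S_d = 18.75
Terminal payoffs (S − K): max(5, 0) = 5, max(-6.25, 0) = 0
Node 0 (S = 25): V_0 = 1/1.12·[0.8222·5.0000 + 0.1778·0.0000] = 3.6706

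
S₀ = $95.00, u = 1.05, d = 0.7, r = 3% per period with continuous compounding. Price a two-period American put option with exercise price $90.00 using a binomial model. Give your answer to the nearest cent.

Risk-neutral probability p = (e^0.03 − 0.7)/(1.05 − 0.7) = 0.3305/0.3500 = 0.9442
Terminal stock prices: S_uu = 104.7, S_ud = 69.82, S_dd = 46.55
Terminal payoffs (K − S): max(-14.74, 0) = 0, max(20.18, 0) = 20.18, max(43.45, 0) = 43.45
Node u (S = 99.75): continuation = e^(−0.03)·[0.9442·0.0000 + 0.0558·20.1750] = 1.0934; exercise value = 0.0000 ≤ continuation, so V_u = 1.0934
Node d (S = 66.5): continuation = e^(−0.03)·[0.9442·20.1750 + 0.0558·43.4500] = 20.8401; exercise value = 23.5000 > continuation, so V_d = 23.5000 (exercise)
Node 0 (S = 95): continuation = e^(−0.03)·[0.9442·1.0934 + 0.0558·23.5000] = 2.2753; exercise value = 0.0000 ≤ continuation, so V_0 = 2.2753

$2.28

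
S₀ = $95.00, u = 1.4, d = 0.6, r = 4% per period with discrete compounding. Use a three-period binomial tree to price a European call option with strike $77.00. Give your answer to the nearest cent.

Risk-neutral probability p = (1 + 0.04 − 0.6)/(1.4 − 0.6) = 0.4400/0.8000 = 0.5500
Terminal stock prices: S_uuu = 260.7, S_uud = 111.7, S_udd = 47.88, S_ddd = 20.52
Terminal payoffs (S − K): max(183.7, 0) = 183.7, max(34.72, 0) = 34.72, max(-29.12, 0) = 0, max(-56.48, 0) = 0
Node uu (S = 186.2): V_uu = 1/1.04·[0.5500·183.6800 + 0.4500·34.7200] = 112.1615
Node ud (S = 79.8): V_ud = 1/1.04·[0.5500·34.7200 + 0.4500·0.0000] = 18.3615
Node dd (S = 34.2): V_dd = 1/1.04·[0.5500·0.0000 + 0.4500·0.0000] = 0.0000
Node u (S = 133): V_u = 1/1.04·[0.5500·112.1615 + 0.4500·18.3615] = 67.2611
Node d (S = 57): V_d = 1/1.04·[0.5500·18.3615 + 0.4500·0.0000] = 9.7104
Node 0 (S = 95): V_0 = 1/1.04·[0.5500·67.2611 + 0.4500·9.7104] = 39.7724

$39.77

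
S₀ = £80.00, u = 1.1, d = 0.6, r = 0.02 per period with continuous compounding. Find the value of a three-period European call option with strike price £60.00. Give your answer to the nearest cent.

£25.98

Risk-neutral probability p = (e^0.02 − 0.6)/(1.1 − 0.6) = 0.4202/0.5000 = 0.8404
Terminal stock prices: S_uuu = 106.5, S_uud = 58.08, S_udd = 31.68, S_ddd = 17.28
Terminal payoffs (S − K): max(46.48, 0) = 46.48, max(-1.92, 0) = 0, max(-28.32, 0) = 0, max(-42.72, 0) = 0
Node uu (S = 96.8): V_uu = e^(−0.02)·[0.8404·46.4800 + 0.1596·0.0000] = 38.2884
Node ud (S = 52.8): V_ud = e^(−0.02)·[0.8404·0.0000 + 0.1596·0.0000] = 0.0000
Node dd (S = 28.8): V_dd = e^(−0.02)·[0.8404·0.0000 + 0.1596·0.0000] = 0.0000
Node u (S = 88): V_u = e^(−0.02)·[0.8404·38.2884 + 0.1596·0.0000] = 31.5405
Node d (S = 48): V_d = e^(−0.02)·[0.8404·0.0000 + 0.1596·0.0000] = 0.0000
Node 0 (S = 80): V_0 = e^(−0.02)·[0.8404·31.5405 + 0.1596·0.0000] = 25.9819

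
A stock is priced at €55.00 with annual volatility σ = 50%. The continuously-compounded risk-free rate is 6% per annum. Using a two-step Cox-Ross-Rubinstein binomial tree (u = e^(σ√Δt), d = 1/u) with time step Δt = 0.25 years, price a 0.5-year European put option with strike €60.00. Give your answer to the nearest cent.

CRR parameters: u = e^(σ√Δt) = e^(0.5·√0.25) = 1.2840, d = 1/u = 0.7788
Per-period rate: rΔt = 0.06·0.25 = 0.015, so R = e^0.015 = 1.0151
Risk-neutral probability p = (e^0.015 − 0.7788)/(1.2840 − 0.7788) = 0.2363/0.5052 = 0.4677
Terminal stock prices: S_uu = 90.68, S_ud = 55, S_dd = 33.36
Terminal payoffs (K − S): max(-30.68, 0) = 0, max(5, 0) = 5, max(26.64, 0) = 26.64
Node u (S = 70.62): V_u = e^(−0.015)·[0.4677·0.0000 + 0.5323·5.0000] = 2.6217
Node d (S = 42.83): V_d = e^(−0.015)·[0.4677·5.0000 + 0.5323·26.6408] = 16.2727
Node 0 (S = 55): V_0 = e^(−0.015)·[0.4677·2.6217 + 0.5323·16.2727] = 9.7404

€9.74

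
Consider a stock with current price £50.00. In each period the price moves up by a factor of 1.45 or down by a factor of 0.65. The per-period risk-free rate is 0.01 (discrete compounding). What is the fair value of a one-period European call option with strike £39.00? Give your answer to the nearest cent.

£14.93

Risk-neutral probability p = (1 + 0.01 − 0.65)/(1.45 − 0.65) = 0.3600/0.8000 = 0.4500
Terminal stock prices: S_u = 72.5, S_d = 32.5
Terminal payoffs (S − K): max(33.5, 0) = 33.5, max(-6.5, 0) = 0
Node 0 (S = 50): V_0 = 1/1.01·[0.4500·33.5000 + 0.5500·0.0000] = 14.9257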